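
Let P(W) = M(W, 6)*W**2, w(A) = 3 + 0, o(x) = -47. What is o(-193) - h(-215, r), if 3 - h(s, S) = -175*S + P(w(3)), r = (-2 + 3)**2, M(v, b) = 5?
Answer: -180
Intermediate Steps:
w(A) = 3
r = 1 (r = 1**2 = 1)
P(W) = 5*W**2
h(s, S) = -42 + 175*S (h(s, S) = 3 - (-175*S + 5*3**2) = 3 - (-175*S + 5*9) = 3 - (-175*S + 45) = 3 - (45 - 175*S) = 3 + (-45 + 175*S) = -42 + 175*S)
o(-193) - h(-215, r) = -47 - (-42 + 175*1) = -47 - (-42 + 175) = -47 - 1*133 = -47 - 133 = -180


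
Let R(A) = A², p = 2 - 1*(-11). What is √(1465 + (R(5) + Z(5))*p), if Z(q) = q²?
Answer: 3*√235 ≈ 45.989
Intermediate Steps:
p = 13 (p = 2 + 11 = 13)
√(1465 + (R(5) + Z(5))*p) = √(1465 + (5² + 5²)*13) = √(1465 + (25 + 25)*13) = √(1465 + 50*13) = √(1465 + 650) = √2115 = 3*√235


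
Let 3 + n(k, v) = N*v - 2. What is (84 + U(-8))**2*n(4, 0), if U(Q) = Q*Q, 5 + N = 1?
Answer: -109520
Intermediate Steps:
N = -4 (N = -5 + 1 = -4)
U(Q) = Q**2
n(k, v) = -5 - 4*v (n(k, v) = -3 + (-4*v - 2) = -3 + (-2 - 4*v) = -5 - 4*v)
(84 + U(-8))**2*n(4, 0) = (84 + (-8)**2)**2*(-5 - 4*0) = (84 + 64)**2*(-5 + 0) = 148**2*(-5) = 21904*(-5) = -109520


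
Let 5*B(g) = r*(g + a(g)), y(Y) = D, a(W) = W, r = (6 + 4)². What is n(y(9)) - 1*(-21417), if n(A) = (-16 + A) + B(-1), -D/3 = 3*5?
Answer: 21316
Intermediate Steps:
r = 100 (r = 10² = 100)
D = -45 (D = -9*5 = -3*15 = -45)
y(Y) = -45
B(g) = 40*g (B(g) = (100*(g + g))/5 = (100*(2*g))/5 = (200*g)/5 = 40*g)
n(A) = -56 + A (n(A) = (-16 + A) + 40*(-1) = (-16 + A) - 40 = -56 + A)
n(y(9)) - 1*(-21417) = (-56 - 45) - 1*(-21417) = -101 + 21417 = 21316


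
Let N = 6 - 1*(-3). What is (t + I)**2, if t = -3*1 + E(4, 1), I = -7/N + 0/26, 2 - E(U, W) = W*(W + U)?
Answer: 3721/81 ≈ 45.938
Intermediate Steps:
E(U, W) = 2 - W*(U + W) (E(U, W) = 2 - W*(W + U) = 2 - W*(U + W))
N = 9 (N = 6 + 3 = 9)
I = -7/9 (I = -7/9 + 0/26 = -7*1/9 + 0*(1/26) = -7/9 + 0 = -7/9 ≈ -0.77778)
t = -6 (t = -3*1 + (2 - 1*1**2 - 1*4*1) = -3 + (2 - 1*1 - 4) = -3 + (2 - 1 - 4) = -3 - 3 = -6)
(t + I)**2 = (-6 - 7/9)**2 = (-61/9)**2 = 3721/81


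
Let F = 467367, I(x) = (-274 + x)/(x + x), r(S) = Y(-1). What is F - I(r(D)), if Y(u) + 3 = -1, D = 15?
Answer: 1869329/4 ≈ 4.6733e+5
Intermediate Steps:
Y(u) = -4 (Y(u) = -3 - 1 = -4)
r(S) = -4
I(x) = (-274 + x)/(2*x) (I(x) = (-274 + x)/((2*x)) = (-274 + x)*(1/(2*x)) = (-274 + x)/(2*x))
F - I(r(D)) = 467367 - (-274 - 4)/(2*(-4)) = 467367 - (-1)*(-278)/(2*4) = 467367 - 1*139/4 = 467367 - 139/4 = 1869329/4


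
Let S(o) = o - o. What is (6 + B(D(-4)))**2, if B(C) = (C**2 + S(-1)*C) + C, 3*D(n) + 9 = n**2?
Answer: 15376/81 ≈ 189.83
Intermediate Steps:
S(o) = 0
D(n) = -3 + n**2/3
B(C) = C + C**2 (B(C) = (C**2 + 0*C) + C = (C**2 + 0) + C = C**2 + C = C + C**2)
(6 + B(D(-4)))**2 = (6 + (-3 + (1/3)*(-4)**2)*(1 + (-3 + (1/3)*(-4)**2)))**2 = (6 + (-3 + (1/3)*16)*(1 + (-3 + (1/3)*16)))**2 = (6 + (-3 + 16/3)*(1 + (-3 + 16/3)))**2 = (6 + 7*(1 + 7/3)/3)**2 = (6 + (7/3)*(10/3))**2 = (6 + 70/9)**2 = (124/9)**2 = 15376/81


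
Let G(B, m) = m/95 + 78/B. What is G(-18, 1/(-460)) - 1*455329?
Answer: -59694200003/131100 ≈ -4.5533e+5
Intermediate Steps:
G(B, m) = 78/B + m/95 (G(B, m) = m*(1/95) + 78/B = m/95 + 78/B = 78/B + m/95)
G(-18, 1/(-460)) - 1*455329 = (78/(-18) + (1/95)/(-460)) - 1*455329 = (78*(-1/18) + (1/95)*(-1/460)) - 455329 = (-13/3 - 1/43700) - 455329 = -568103/131100 - 455329 = -59694200003/131100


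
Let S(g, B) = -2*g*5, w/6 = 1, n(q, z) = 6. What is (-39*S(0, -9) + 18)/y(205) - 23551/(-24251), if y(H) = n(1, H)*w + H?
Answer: 6112309/5844491 ≈ 1.0458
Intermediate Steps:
w = 6 (w = 6*1 = 6)
S(g, B) = -10*g
y(H) = 36 + H (y(H) = 6*6 + H = 36 + H)
(-39*S(0, -9) + 18)/y(205) - 23551/(-24251) = (-(-390)*0 + 18)/(36 + 205) - 23551/(-24251) = (-39*0 + 18)/241 - 23551*(-1/24251) = (0 + 18)*(1/241) + 23551/24251 = 18*(1/241) + 23551/24251 = 18/241 + 23551/24251 = 6112309/5844491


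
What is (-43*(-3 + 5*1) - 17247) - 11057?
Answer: -28390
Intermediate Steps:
(-43*(-3 + 5*1) - 17247) - 11057 = (-43*(-3 + 5) - 17247) - 11057 = (-43*2 - 17247) - 11057 = (-86 - 17247) - 11057 = -17333 - 11057 = -28390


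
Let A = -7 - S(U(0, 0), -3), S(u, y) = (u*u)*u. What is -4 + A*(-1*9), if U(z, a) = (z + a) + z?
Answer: 59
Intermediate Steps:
U(z, a) = a + 2*z (U(z, a) = (a + z) + z = a + 2*z)
S(u, y) = u**3 (S(u, y) = u**2*u = u**3)
A = -7 (A = -7 - (0 + 2*0)**3 = -7 - (0 + 0)**3 = -7 - 1*0**3 = -7 - 1*0 = -7 + 0 = -7)
-4 + A*(-1*9) = -4 - (-7)*9 = -4 - 7*(-9) = -4 + 63 = 59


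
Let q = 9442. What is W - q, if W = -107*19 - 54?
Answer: -11529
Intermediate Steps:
W = -2087 (W = -2033 - 54 = -2087)
W - q = -2087 - 1*9442 = -2087 - 9442 = -11529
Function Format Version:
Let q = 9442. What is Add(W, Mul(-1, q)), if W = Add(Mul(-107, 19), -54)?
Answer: -11529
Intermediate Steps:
W = -2087 (W = Add(-2033, -54) = -2087)
Add(W, Mul(-1, q)) = Add(-2087, Mul(-1, 9442)) = Add(-2087, -9442) = -11529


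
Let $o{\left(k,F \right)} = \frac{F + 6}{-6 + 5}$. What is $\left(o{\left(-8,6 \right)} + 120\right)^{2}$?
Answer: $11664$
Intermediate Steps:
$o{\left(k,F \right)} = -6 - F$ ($o{\left(k,F \right)} = \frac{6 + F}{-1} = \left(6 + F\right) \left(-1\right) = -6 - F$)
$\left(o{\left(-8,6 \right)} + 120\right)^{2} = \left(\left(-6 - 6\right) + 120\right)^{2} = \left(-12 + 120\right)^{2} = 108^{2} = 11664$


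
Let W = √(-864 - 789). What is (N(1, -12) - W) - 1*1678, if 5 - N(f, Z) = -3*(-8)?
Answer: -1697 - I*√1653 ≈ -1697.0 - 40.657*I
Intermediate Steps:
N(f, Z) = -19 (N(f, Z) = 5 - (-3)*(-8) = 5 - 1*24 = 5 - 24 = -19)
W = I*√1653 (W = √(-1653) = I*√1653 ≈ 40.657*I)
(N(1, -12) - W) - 1*1678 = (-19 - I*√1653) - 1*1678 = (-19 - I*√1653) - 1678 = -1697 - I*√1653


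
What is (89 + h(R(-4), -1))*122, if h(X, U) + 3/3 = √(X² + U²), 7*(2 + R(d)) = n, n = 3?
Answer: 10736 + 122*√170/7 ≈ 10963.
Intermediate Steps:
R(d) = -11/7 (R(d) = -2 + (⅐)*3 = -2 + 3/7 = -11/7)
h(X, U) = -1 + √(U² + X²) (h(X, U) = -1 + √(X² + U²) = -1 + √(U² + X²))
(89 + h(R(-4), -1))*122 = (89 + (-1 + √((-1)² + (-11/7)²)))*122 = (89 + (-1 + √(1 + 121/49)))*122 = (89 + (-1 + √(170/49)))*122 = (89 + (-1 + √170/7))*122 = (88 + √170/7)*122 = 10736 + 122*√170/7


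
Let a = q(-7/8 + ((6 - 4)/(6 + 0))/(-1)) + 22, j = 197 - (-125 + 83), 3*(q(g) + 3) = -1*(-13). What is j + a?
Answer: 787/3 ≈ 262.33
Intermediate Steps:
q(g) = 4/3 (q(g) = -3 + (-1*(-13))/3 = -3 + (⅓)*13 = -3 + 13/3 = 4/3)
j = 239 (j = 197 - 1*(-42) = 197 + 42 = 239)
a = 70/3 (a = 4/3 + 22 = 70/3 ≈ 23.333)
j + a = 239 + 70/3 = 787/3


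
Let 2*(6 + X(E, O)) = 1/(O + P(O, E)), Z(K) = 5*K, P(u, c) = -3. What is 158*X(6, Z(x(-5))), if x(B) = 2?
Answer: -6557/7 ≈ -936.71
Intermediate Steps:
X(E, O) = -6 + 1/(2*(-3 + O)) (X(E, O) = -6 + 1/(2*(O - 3)) = -6 + 1/(2*(-3 + O)))
158*X(6, Z(x(-5))) = 158*((37 - 60*2)/(2*(-3 + 5*2))) = 158*((37 - 12*10)/(2*(-3 + 10))) = 158*((½)*(37 - 120)/7) = 158*((½)*(⅐)*(-83)) = 158*(-83/14) = -6557/7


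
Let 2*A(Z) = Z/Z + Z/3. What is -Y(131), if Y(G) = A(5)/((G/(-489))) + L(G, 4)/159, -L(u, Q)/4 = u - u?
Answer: 652/131 ≈ 4.9771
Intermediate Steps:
L(u, Q) = 0 (L(u, Q) = -4*(u - u) = -4*0 = 0)
A(Z) = ½ + Z/6 (A(Z) = (Z/Z + Z/3)/2 = (1 + Z*(⅓))/2 = (1 + Z/3)/2 = ½ + Z/6)
Y(G) = -652/G (Y(G) = (½ + (⅙)*5)/((G/(-489))) + 0/159 = (½ + ⅚)/((G*(-1/489))) + 0*(1/159) = 4/(3*((-G/489))) + 0 = 4*(-489/G)/3 + 0 = -652/G + 0 = -652/G)
-Y(131) = -(-652)/131 = -1*(-652/131) = 652/131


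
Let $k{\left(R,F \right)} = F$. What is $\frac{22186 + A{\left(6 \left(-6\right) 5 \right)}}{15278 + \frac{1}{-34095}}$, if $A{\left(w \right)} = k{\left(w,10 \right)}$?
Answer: $\frac{756772620}{520903409} \approx 1.4528$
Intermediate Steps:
$A{\left(w \right)} = 10$
$\frac{22186 + A{\left(6 \left(-6\right) 5 \right)}}{15278 + \frac{1}{-34095}} = \frac{22186 + 10}{15278 + \frac{1}{-34095}} = \frac{22196}{15278 - \frac{1}{34095}} = \frac{22196}{\frac{520903409}{34095}} = 22196 \cdot \frac{34095}{520903409} = \frac{756772620}{520903409}$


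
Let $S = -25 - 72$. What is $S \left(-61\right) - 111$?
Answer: $5806$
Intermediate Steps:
$S = -97$
$S \left(-61\right) - 111 = \left(-97\right) \left(-61\right) - 111 = 5917 - 111 = 5806$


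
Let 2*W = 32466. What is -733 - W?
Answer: -16966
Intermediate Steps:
W = 16233 (W = (1/2)*32466 = 16233)
-733 - W = -733 - 1*16233 = -733 - 16233 = -16966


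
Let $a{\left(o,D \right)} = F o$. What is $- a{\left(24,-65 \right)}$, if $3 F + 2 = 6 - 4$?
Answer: $0$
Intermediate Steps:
$F = 0$ ($F = - \frac{2}{3} + \frac{6 - 4}{3} = - \frac{2}{3} + \frac{1}{3} \cdot 2 = - \frac{2}{3} + \frac{2}{3} = 0$)
$a{\left(o,D \right)} = 0$ ($a{\left(o,D \right)} = 0 o = 0$)
$- a{\left(24,-65 \right)} = \left(-1\right) 0 = 0$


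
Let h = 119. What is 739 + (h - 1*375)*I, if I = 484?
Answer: -123165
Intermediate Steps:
739 + (h - 1*375)*I = 739 + (119 - 1*375)*484 = 739 + (119 - 375)*484 = 739 - 256*484 = 739 - 123904 = -123165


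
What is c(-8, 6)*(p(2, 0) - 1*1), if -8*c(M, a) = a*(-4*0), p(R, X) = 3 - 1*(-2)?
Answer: 0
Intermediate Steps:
p(R, X) = 5 (p(R, X) = 3 + 2 = 5)
c(M, a) = 0 (c(M, a) = -a*(-4*0)/8 = -a*0/8 = -⅛*0 = 0)
c(-8, 6)*(p(2, 0) - 1*1) = 0*(5 - 1*1) = 0*(5 - 1) = 0*4 = 0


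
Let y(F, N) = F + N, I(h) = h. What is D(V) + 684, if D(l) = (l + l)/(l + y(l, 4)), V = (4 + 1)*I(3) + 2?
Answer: 13013/19 ≈ 684.89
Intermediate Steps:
V = 17 (V = (4 + 1)*3 + 2 = 5*3 + 2 = 15 + 2 = 17)
D(l) = 2*l/(4 + 2*l) (D(l) = (l + l)/(l + (l + 4)) = (2*l)/(l + (4 + l)) = (2*l)/(4 + 2*l) = 2*l/(4 + 2*l))
D(V) + 684 = 17/(2 + 17) + 684 = 17/19 + 684 = 13013/19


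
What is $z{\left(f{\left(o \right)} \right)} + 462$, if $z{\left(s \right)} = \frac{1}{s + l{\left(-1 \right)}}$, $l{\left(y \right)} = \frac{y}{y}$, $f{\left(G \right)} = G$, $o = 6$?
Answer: $\frac{3235}{7} \approx 462.14$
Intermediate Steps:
$l{\left(y \right)} = 1$
$z{\left(s \right)} = \frac{1}{1 + s}$ ($z{\left(s \right)} = \frac{1}{s + 1} = \frac{1}{1 + s}$)
$z{\left(f{\left(o \right)} \right)} + 462 = \frac{1}{1 + 6} + 462 = \frac{1}{7} + 462 = \frac{3235}{7}$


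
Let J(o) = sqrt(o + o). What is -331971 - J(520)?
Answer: -331971 - 4*sqrt(65) ≈ -3.3200e+5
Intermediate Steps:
J(o) = sqrt(2)*sqrt(o) (J(o) = sqrt(2*o) = sqrt(2)*sqrt(o))
-331971 - J(520) = -331971 - sqrt(2)*sqrt(520) = -331971 - sqrt(2)*2*sqrt(130) = -331971 - 4*sqrt(65)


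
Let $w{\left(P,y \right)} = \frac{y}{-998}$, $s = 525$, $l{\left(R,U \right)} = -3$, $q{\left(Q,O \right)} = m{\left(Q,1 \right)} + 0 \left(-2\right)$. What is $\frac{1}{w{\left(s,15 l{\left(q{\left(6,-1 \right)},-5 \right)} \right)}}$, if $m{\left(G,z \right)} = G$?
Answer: $\frac{998}{45} \approx 22.178$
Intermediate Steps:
$q{\left(Q,O \right)} = Q$ ($q{\left(Q,O \right)} = Q + 0 \left(-2\right) = Q + 0 = Q$)
$w{\left(P,y \right)} = - \frac{y}{998}$ ($w{\left(P,y \right)} = y \left(- \frac{1}{998}\right) = - \frac{y}{998}$)
$\frac{1}{w{\left(s,15 l{\left(q{\left(6,-1 \right)},-5 \right)} \right)}} = \frac{1}{\left(- \frac{1}{998}\right) 15 \left(-3\right)} = \frac{1}{\left(- \frac{1}{998}\right) \left(-45\right)} = \frac{1}{\frac{45}{998}} = \frac{998}{45}$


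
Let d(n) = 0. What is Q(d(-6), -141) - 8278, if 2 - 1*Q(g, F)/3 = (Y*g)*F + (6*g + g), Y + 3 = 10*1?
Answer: -8272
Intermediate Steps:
Y = 7 (Y = -3 + 10*1 = -3 + 10 = 7)
Q(g, F) = 6 - 21*g - 21*F*g (Q(g, F) = 6 - 3*((7*g)*F + (6*g + g)) = 6 - 3*(7*F*g + 7*g) = 6 - 3*(7*g + 7*F*g) = 6 + (-21*g - 21*F*g) = 6 - 21*g - 21*F*g)
Q(d(-6), -141) - 8278 = (6 - 21*0 - 21*(-141)*0) - 8278 = (6 + 0 + 0) - 8278 = 6 - 8278 = -8272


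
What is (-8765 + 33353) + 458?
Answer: 25046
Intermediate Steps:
(-8765 + 33353) + 458 = 24588 + 458 = 25046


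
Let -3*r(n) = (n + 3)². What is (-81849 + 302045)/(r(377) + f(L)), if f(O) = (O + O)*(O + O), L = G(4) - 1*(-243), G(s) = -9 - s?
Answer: 165147/122600 ≈ 1.3470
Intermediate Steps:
r(n) = -(3 + n)²/3 (r(n) = -(n + 3)²/3 = -(3 + n)²/3)
L = 230 (L = (-9 - 1*4) - 1*(-243) = (-9 - 4) + 243 = -13 + 243 = 230)
f(O) = 4*O² (f(O) = (2*O)*(2*O) = 4*O²)
(-81849 + 302045)/(r(377) + f(L)) = (-81849 + 302045)/(-(3 + 377)²/3 + 4*230²) = 220196/(-⅓*380² + 4*52900) = 220196/(-⅓*144400 + 211600) = 220196/(-144400/3 + 211600) = 220196/(490400/3) = 220196*(3/490400) = 165147/122600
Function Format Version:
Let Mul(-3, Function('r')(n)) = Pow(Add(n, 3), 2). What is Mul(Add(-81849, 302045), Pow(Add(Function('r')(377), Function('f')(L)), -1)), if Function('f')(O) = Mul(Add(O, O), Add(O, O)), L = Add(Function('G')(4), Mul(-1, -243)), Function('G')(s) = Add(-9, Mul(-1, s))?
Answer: Rational(165147, 122600) ≈ 1.3470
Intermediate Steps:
Function('r')(n) = Mul(Rational(-1, 3), Pow(Add(3, n), 2)) (Function('r')(n) = Mul(Rational(-1, 3), Pow(Add(n, 3), 2)) = Mul(Rational(-1, 3), Pow(Add(3, n), 2)))
L = 230 (L = Add(Add(-9, Mul(-1, 4)), Mul(-1, -243)) = Add(Add(-9, -4), 243) = Add(-13, 243) = 230)
Function('f')(O) = Mul(4, Pow(O, 2)) (Function('f')(O) = Mul(Mul(2, O), Mul(2, O)) = Mul(4, Pow(O, 2)))
Mul(Add(-81849, 302045), Pow(Add(Function('r')(377), Function('f')(L)), -1)) = Mul(Add(-81849, 302045), Pow(Add(Mul(Rational(-1, 3), Pow(Add(3, 377), 2)), Mul(4, Pow(230, 2))), -1)) = Mul(220196, Pow(Add(Mul(Rational(-1, 3), Pow(380, 2)), Mul(4, 52900)), -1)) = Mul(220196, Pow(Add(Mul(Rational(-1, 3), 144400), 211600), -1)) = Mul(220196, Pow(Add(Rational(-144400, 3), 211600), -1)) = Mul(220196, Pow(Rational(490400, 3), -1)) = Mul(220196, Rational(3, 490400)) = Rational(165147, 122600)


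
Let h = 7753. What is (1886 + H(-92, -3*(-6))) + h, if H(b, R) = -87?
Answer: 9552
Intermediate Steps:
(1886 + H(-92, -3*(-6))) + h = (1886 - 87) + 7753 = 1799 + 7753 = 9552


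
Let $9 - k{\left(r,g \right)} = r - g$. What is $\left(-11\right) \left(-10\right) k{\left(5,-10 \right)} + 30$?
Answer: $-630$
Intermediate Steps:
$k{\left(r,g \right)} = 9 + g - r$ ($k{\left(r,g \right)} = 9 - \left(r - g\right) = 9 + \left(g - r\right) = 9 + g - r$)
$\left(-11\right) \left(-10\right) k{\left(5,-10 \right)} + 30 = \left(-11\right) \left(-10\right) \left(9 - 10 - 5\right) + 30 = 110 \left(9 - 10 - 5\right) + 30 = 110 \left(-6\right) + 30 = -660 + 30 = -630$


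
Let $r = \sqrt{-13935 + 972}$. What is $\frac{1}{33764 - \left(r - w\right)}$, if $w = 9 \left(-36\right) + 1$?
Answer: $\frac{11147}{372771148} + \frac{i \sqrt{12963}}{1118313444} \approx 2.9903 \cdot 10^{-5} + 1.0181 \cdot 10^{-7} i$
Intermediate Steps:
$r = i \sqrt{12963}$ ($r = \sqrt{-12963} = i \sqrt{12963} \approx 113.86 i$)
$w = -323$ ($w = -324 + 1 = -323$)
$\frac{1}{33764 - \left(r - w\right)} = \frac{1}{33764 - \left(323 + i \sqrt{12963}\right)} = \frac{1}{33441 - i \sqrt{12963}}$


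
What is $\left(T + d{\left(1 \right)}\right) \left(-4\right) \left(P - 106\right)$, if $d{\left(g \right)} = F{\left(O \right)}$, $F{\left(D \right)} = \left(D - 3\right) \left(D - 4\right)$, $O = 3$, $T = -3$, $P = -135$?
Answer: $-2892$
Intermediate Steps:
$F{\left(D \right)} = \left(-4 + D\right) \left(-3 + D\right)$ ($F{\left(D \right)} = \left(-3 + D\right) \left(-4 + D\right) = \left(-4 + D\right) \left(-3 + D\right)$)
$d{\left(g \right)} = 0$ ($d{\left(g \right)} = 12 + 3^{2} - 21 = 12 + 9 - 21 = 0$)
$\left(T + d{\left(1 \right)}\right) \left(-4\right) \left(P - 106\right) = \left(-3 + 0\right) \left(-4\right) \left(-135 - 106\right) = \left(-3\right) \left(-4\right) \left(-241\right) = 12 \left(-241\right) = -2892$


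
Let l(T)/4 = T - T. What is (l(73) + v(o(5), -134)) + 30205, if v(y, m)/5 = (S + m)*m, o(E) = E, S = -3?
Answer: 121995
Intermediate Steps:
l(T) = 0 (l(T) = 4*(T - T) = 4*0 = 0)
v(y, m) = 5*m*(-3 + m) (v(y, m) = 5*((-3 + m)*m) = 5*(m*(-3 + m)) = 5*m*(-3 + m))
(l(73) + v(o(5), -134)) + 30205 = (0 + 5*(-134)*(-3 - 134)) + 30205 = (0 + 5*(-134)*(-137)) + 30205 = (0 + 91790) + 30205 = 91790 + 30205 = 121995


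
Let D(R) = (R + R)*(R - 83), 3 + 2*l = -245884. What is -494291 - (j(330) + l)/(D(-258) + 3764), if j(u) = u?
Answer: -177667711813/359440 ≈ -4.9429e+5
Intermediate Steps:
l = -245887/2 (l = -3/2 + (½)*(-245884) = -3/2 - 122942 = -245887/2 ≈ -1.2294e+5)
D(R) = 2*R*(-83 + R) (D(R) = (2*R)*(-83 + R) = 2*R*(-83 + R))
-494291 - (j(330) + l)/(D(-258) + 3764) = -494291 - (330 - 245887/2)/(2*(-258)*(-83 - 258) + 3764) = -494291 - (-245227)/(2*(2*(-258)*(-341) + 3764)) = -494291 - (-245227)/(2*(175956 + 3764)) = -494291 - (-245227)/(2*179720) = -494291 - 1*(-245227/359440) = -494291 + 245227/359440 = -177667711813/359440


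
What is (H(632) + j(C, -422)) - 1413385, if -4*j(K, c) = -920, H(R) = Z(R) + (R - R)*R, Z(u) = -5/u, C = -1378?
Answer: -893113965/632 ≈ -1.4132e+6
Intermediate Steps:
H(R) = -5/R (H(R) = -5/R + (R - R)*R = -5/R + 0*R = -5/R + 0 = -5/R)
j(K, c) = 230 (j(K, c) = -¼*(-920) = 230)
(H(632) + j(C, -422)) - 1413385 = (-5/632 + 230) - 1413385 = 145355/632 - 1413385 = -893113965/632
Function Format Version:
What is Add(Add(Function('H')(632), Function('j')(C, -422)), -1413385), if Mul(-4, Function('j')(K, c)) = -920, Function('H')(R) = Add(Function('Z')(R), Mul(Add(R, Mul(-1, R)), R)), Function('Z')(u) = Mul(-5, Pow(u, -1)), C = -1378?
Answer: Rational(-893113965, 632) ≈ -1.4132e+6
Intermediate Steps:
Function('H')(R) = Mul(-5, Pow(R, -1)) (Function('H')(R) = Add(Mul(-5, Pow(R, -1)), Mul(Add(R, Mul(-1, R)), R)) = Add(Mul(-5, Pow(R, -1)), Mul(0, R)) = Add(Mul(-5, Pow(R, -1)), 0) = Mul(-5, Pow(R, -1)))
Function('j')(K, c) = 230 (Function('j')(K, c) = Mul(Rational(-1, 4), -920) = 230)
Add(Add(Function('H')(632), Function('j')(C, -422)), -1413385) = Add(Add(Mul(-5, Pow(632, -1)), 230), -1413385) = Add(Add(Mul(-5, Rational(1, 632)), 230), -1413385) = Add(Add(Rational(-5, 632), 230), -1413385) = Add(Rational(145355, 632), -1413385) = Rational(-893113965, 632)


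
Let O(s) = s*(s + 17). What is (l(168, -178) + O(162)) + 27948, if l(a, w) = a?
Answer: 57114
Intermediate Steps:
O(s) = s*(17 + s)
(l(168, -178) + O(162)) + 27948 = (168 + 162*(17 + 162)) + 27948 = (168 + 162*179) + 27948 = (168 + 28998) + 27948 = 29166 + 27948 = 57114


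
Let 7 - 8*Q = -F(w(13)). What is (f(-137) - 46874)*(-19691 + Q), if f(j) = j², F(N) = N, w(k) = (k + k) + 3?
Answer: 1106578165/2 ≈ 5.5329e+8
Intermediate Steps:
w(k) = 3 + 2*k (w(k) = 2*k + 3 = 3 + 2*k)
Q = 9/2 (Q = 7/8 - (-1)*(3 + 2*13)/8 = 7/8 - (-1)*(3 + 26)/8 = 7/8 - (-1)*29/8 = 7/8 - ⅛*(-29) = 7/8 + 29/8 = 9/2 ≈ 4.5000)
(f(-137) - 46874)*(-19691 + Q) = ((-137)² - 46874)*(-19691 + 9/2) = (18769 - 46874)*(-39373/2) = -28105*(-39373/2) = 1106578165/2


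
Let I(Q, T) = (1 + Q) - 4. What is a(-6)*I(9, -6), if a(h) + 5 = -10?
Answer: -90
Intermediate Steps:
I(Q, T) = -3 + Q
a(h) = -15 (a(h) = -5 - 10 = -15)
a(-6)*I(9, -6) = -15*(-3 + 9) = -15*6 = -90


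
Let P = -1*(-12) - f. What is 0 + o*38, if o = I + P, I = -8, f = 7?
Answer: -114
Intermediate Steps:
P = 5 (P = -1*(-12) - 1*7 = 12 - 7 = 5)
o = -3 (o = -8 + 5 = -3)
0 + o*38 = 0 - 3*38 = 0 - 114 = -114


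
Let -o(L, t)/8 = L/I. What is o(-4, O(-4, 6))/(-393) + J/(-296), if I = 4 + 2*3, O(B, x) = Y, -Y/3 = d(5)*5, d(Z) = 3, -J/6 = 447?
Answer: 2632697/290820 ≈ 9.0527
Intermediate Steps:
J = -2682 (J = -6*447 = -2682)
Y = -45 (Y = -9*5 = -3*15 = -45)
O(B, x) = -45
I = 10 (I = 4 + 6 = 10)
o(L, t) = -4*L/5 (o(L, t) = -8*L/10 = -4*L/5)
o(-4, O(-4, 6))/(-393) + J/(-296) = -4/5*(-4)/(-393) - 2682/(-296) = (16/5)*(-1/393) - 2682*(-1/296) = -16/1965 + 1341/148 = 2632697/290820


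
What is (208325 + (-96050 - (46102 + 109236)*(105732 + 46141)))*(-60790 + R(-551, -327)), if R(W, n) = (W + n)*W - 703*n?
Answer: -15402182385557331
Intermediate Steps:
R(W, n) = -703*n + W*(W + n) (R(W, n) = W*(W + n) - 703*n = -703*n + W*(W + n))
(208325 + (-96050 - (46102 + 109236)*(105732 + 46141)))*(-60790 + R(-551, -327)) = (208325 + (-96050 - (46102 + 109236)*(105732 + 46141)))*(-60790 + ((-551)² - 703*(-327) - 551*(-327))) = (208325 + (-96050 - 155338*151873))*(-60790 + (303601 + 229881 + 180177)) = (208325 + (-96050 - 1*23591648074))*(-60790 + 713659) = (208325 + (-96050 - 23591648074))*652869 = (208325 - 23591744124)*652869 = -23591535799*652869 = -15402182385557331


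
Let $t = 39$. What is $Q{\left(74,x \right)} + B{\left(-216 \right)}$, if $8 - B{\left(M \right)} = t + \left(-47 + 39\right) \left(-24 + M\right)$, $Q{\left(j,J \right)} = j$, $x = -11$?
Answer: $-1877$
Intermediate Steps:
$B{\left(M \right)} = -223 + 8 M$ ($B{\left(M \right)} = 8 - \left(39 + \left(-47 + 39\right) \left(-24 + M\right)\right) = 8 - \left(39 - 8 \left(-24 + M\right)\right) = 8 - \left(39 - \left(-192 + 8 M\right)\right) = 8 - \left(231 - 8 M\right) = 8 + \left(-231 + 8 M\right) = -223 + 8 M$)
$Q{\left(74,x \right)} + B{\left(-216 \right)} = 74 + \left(-223 + 8 \left(-216\right)\right) = 74 - 1951 = -1877$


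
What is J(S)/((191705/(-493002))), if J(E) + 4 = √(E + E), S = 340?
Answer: 1972008/191705 - 986004*√170/191705 ≈ -56.774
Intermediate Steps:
J(E) = -4 + √2*√E (J(E) = -4 + √(E + E) = -4 + √(2*E) = -4 + √2*√E)
J(S)/((191705/(-493002))) = (-4 + √2*√340)/((191705/(-493002))) = (-4 + √2*(2*√85))/((191705*(-1/493002))) = (-4 + 2*√170)/(-191705/493002) = (-4 + 2*√170)*(-493002/191705) = 1972008/191705 - 986004*√170/191705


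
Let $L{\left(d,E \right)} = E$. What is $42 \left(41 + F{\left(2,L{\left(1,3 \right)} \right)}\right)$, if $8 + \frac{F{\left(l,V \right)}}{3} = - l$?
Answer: $462$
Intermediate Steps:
$F{\left(l,V \right)} = -24 - 3 l$ ($F{\left(l,V \right)} = -24 + 3 \left(- l\right) = -24 - 3 l$)
$42 \left(41 + F{\left(2,L{\left(1,3 \right)} \right)}\right) = 42 \left(41 - 30\right) = 42 \cdot 11 = 462$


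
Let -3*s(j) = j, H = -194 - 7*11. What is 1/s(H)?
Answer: 3/271 ≈ 0.011070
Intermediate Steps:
H = -271 (H = -194 - 77 = -271)
s(j) = -j/3
1/s(H) = 1/(-1/3*(-271)) = 1/(271/3) = 3/271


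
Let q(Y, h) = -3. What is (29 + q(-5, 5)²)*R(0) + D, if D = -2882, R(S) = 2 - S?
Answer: -2806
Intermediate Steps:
(29 + q(-5, 5)²)*R(0) + D = (29 + (-3)²)*(2 - 1*0) - 2882 = (29 + 9)*(2 + 0) - 2882 = 38*2 - 2882 = 76 - 2882 = -2806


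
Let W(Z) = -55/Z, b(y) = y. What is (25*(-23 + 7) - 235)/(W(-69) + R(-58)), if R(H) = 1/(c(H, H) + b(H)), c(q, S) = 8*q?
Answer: -7623810/9547 ≈ -798.56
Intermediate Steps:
R(H) = 1/(9*H) (R(H) = 1/(8*H + H) = 1/(9*H))
(25*(-23 + 7) - 235)/(W(-69) + R(-58)) = (25*(-23 + 7) - 235)/(-55/(-69) + (⅑)/(-58)) = (25*(-16) - 235)/(-55*(-1/69) + (⅑)*(-1/58)) = (-400 - 235)/(55/69 - 1/522) = -635/9547/12006 = -635*12006/9547 = -7623810/9547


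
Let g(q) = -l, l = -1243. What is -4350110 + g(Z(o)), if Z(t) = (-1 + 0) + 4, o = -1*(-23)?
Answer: -4348867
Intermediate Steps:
o = 23
Z(t) = 3 (Z(t) = -1 + 4 = 3)
g(q) = 1243 (g(q) = -1*(-1243) = 1243)
-4350110 + g(Z(o)) = -4350110 + 1243 = -4348867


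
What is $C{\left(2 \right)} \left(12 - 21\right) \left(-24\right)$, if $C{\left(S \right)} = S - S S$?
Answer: $-432$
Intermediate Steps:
$C{\left(S \right)} = S - S^{2}$
$C{\left(2 \right)} \left(12 - 21\right) \left(-24\right) = 2 \left(1 - 2\right) \left(12 - 21\right) \left(-24\right) = 2 \left(1 - 2\right) \left(-9\right) \left(-24\right) = 2 \left(-1\right) \left(-9\right) \left(-24\right) = \left(-2\right) \left(-9\right) \left(-24\right) = 18 \left(-24\right) = -432$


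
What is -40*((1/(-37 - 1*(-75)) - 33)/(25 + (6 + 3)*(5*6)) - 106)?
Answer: 4758052/1121 ≈ 4244.5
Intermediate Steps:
-40*((1/(-37 - 1*(-75)) - 33)/(25 + (6 + 3)*(5*6)) - 106) = -40*((1/(-37 + 75) - 33)/(25 + 9*30) - 106) = -40*((1/38 - 33)/(25 + 270) - 106) = -40*((1/38 - 33)/295 - 106) = -40*(-1253/38*1/295 - 106) = -40*(-1253/11210 - 106) = -40*(-1189513/11210) = 4758052/1121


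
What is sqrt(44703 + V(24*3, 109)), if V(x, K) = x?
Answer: 15*sqrt(199) ≈ 211.60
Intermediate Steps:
sqrt(44703 + V(24*3, 109)) = sqrt(44703 + 24*3) = sqrt(44703 + 72) = sqrt(44775) = 15*sqrt(199)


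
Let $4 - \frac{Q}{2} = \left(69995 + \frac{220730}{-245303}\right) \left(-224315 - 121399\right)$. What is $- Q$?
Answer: $- \frac{11871654724126564}{245303} \approx -4.8396 \cdot 10^{10}$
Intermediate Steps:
$Q = \frac{11871654724126564}{245303}$ ($Q = 8 - 2 \left(69995 + \frac{220730}{-245303}\right) \left(-224315 - 121399\right) = 8 - 2 \left(69995 + 220730 \left(- \frac{1}{245303}\right)\right) \left(-345714\right) = 8 - 2 \left(69995 - \frac{220730}{245303}\right) \left(-345714\right) = 8 - 2 \cdot \frac{17169762755}{245303} \left(-345714\right) = 8 - - \frac{11871654722164140}{245303} = 8 + \frac{11871654722164140}{245303} = \frac{11871654724126564}{245303} \approx 4.8396 \cdot 10^{10}$)
$- Q = \left(-1\right) \frac{11871654724126564}{245303} = - \frac{11871654724126564}{245303}$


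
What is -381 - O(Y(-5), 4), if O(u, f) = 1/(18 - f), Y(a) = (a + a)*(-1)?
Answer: -5335/14 ≈ -381.07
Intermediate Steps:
Y(a) = -2*a (Y(a) = (2*a)*(-1) = -2*a)
-381 - O(Y(-5), 4) = -381 - (-1)/(-18 + 4) = -381 - (-1)/(-14) = -381 - (-1)*(-1)/14 = -381 - 1*1/14 = -381 - 1/14 = -5335/14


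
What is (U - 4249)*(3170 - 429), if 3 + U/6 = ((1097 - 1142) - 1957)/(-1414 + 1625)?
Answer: -2500748609/211 ≈ -1.1852e+7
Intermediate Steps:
U = -15810/211 (U = -18 + 6*(((1097 - 1142) - 1957)/(-1414 + 1625)) = -18 + 6*((-45 - 1957)/211) = -18 + 6*(-2002*1/211) = -18 + 6*(-2002/211) = -18 - 12012/211 = -15810/211 ≈ -74.929)
(U - 4249)*(3170 - 429) = (-15810/211 - 4249)*(3170 - 429) = -912349/211*2741 = -2500748609/211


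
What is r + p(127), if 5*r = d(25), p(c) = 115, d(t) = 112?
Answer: 687/5 ≈ 137.40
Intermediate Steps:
r = 112/5 (r = (⅕)*112 = 112/5 ≈ 22.400)
r + p(127) = 112/5 + 115 = 687/5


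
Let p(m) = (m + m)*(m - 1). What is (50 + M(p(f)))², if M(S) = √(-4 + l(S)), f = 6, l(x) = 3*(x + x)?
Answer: 2856 + 200*√89 ≈ 4742.8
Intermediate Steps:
l(x) = 6*x (l(x) = 3*(2*x) = 6*x)
p(m) = 2*m*(-1 + m) (p(m) = (2*m)*(-1 + m) = 2*m*(-1 + m))
M(S) = √(-4 + 6*S)
(50 + M(p(f)))² = (50 + √(-4 + 6*(2*6*(-1 + 6))))² = (50 + √(-4 + 6*(2*6*5)))² = (50 + √(-4 + 6*60))² = (50 + √(-4 + 360))² = (50 + √356)² = (50 + 2*√89)²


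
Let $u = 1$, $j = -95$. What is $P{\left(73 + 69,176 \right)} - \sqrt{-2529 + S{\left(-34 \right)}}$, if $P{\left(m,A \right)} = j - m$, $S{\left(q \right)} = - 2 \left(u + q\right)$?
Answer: $-237 - i \sqrt{2463} \approx -237.0 - 49.629 i$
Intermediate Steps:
$S{\left(q \right)} = -2 - 2 q$ ($S{\left(q \right)} = - 2 \left(1 + q\right) = -2 - 2 q$)
$P{\left(m,A \right)} = -95 - m$
$P{\left(73 + 69,176 \right)} - \sqrt{-2529 + S{\left(-34 \right)}} = \left(-95 - \left(73 + 69\right)\right) - \sqrt{-2529 - -66} = \left(-95 - 142\right) - \sqrt{-2529 + \left(-2 + 68\right)} = \left(-95 - 142\right) - \sqrt{-2529 + 66} = -237 - \sqrt{-2463} = -237 - i \sqrt{2463}$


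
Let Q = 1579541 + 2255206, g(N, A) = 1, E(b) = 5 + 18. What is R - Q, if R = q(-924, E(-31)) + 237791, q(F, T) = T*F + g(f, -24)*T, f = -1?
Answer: -3618185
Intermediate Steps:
E(b) = 23
q(F, T) = T + F*T (q(F, T) = T*F + 1*T = F*T + T = T + F*T)
Q = 3834747
R = 216562 (R = 23*(1 - 924) + 237791 = 23*(-923) + 237791 = -21229 + 237791 = 216562)
R - Q = 216562 - 1*3834747 = 216562 - 3834747 = -3618185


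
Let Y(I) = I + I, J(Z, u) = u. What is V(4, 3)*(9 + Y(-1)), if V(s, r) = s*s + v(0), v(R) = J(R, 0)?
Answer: 112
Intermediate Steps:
v(R) = 0
Y(I) = 2*I
V(s, r) = s**2 (V(s, r) = s*s + 0 = s**2 + 0 = s**2)
V(4, 3)*(9 + Y(-1)) = 4**2*(9 + 2*(-1)) = 16*(9 - 2) = 16*7 = 112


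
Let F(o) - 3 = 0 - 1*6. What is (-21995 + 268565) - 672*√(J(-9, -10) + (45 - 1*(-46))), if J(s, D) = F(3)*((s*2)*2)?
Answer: 246570 - 672*√199 ≈ 2.3709e+5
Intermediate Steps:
F(o) = -3 (F(o) = 3 + (0 - 1*6) = 3 + (0 - 6) = 3 - 6 = -3)
J(s, D) = -12*s (J(s, D) = -3*s*2*2 = -3*2*s*2 = -12*s)
(-21995 + 268565) - 672*√(J(-9, -10) + (45 - 1*(-46))) = (-21995 + 268565) - 672*√(-12*(-9) + (45 - 1*(-46))) = 246570 - 672*√(108 + (45 + 46)) = 246570 - 672*√(108 + 91) = 246570 - 672*√199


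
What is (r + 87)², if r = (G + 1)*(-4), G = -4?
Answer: 9801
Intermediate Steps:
r = 12 (r = (-4 + 1)*(-4) = -3*(-4) = 12)
(r + 87)² = (12 + 87)² = 99² = 9801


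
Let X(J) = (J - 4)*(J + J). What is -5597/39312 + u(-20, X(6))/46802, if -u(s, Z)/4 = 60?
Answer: -19384691/131420016 ≈ -0.14750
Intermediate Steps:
X(J) = 2*J*(-4 + J) (X(J) = (-4 + J)*(2*J) = 2*J*(-4 + J))
u(s, Z) = -240 (u(s, Z) = -4*60 = -240)
-5597/39312 + u(-20, X(6))/46802 = -5597/39312 - 240/46802 = -5597*1/39312 - 240*1/46802 = -5597/39312 - 120/23401 = -19384691/131420016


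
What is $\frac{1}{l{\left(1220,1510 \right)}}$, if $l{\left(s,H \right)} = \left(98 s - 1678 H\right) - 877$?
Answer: $- \frac{1}{2415097} \approx -4.1406 \cdot 10^{-7}$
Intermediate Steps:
$l{\left(s,H \right)} = -877 - 1678 H + 98 s$ ($l{\left(s,H \right)} = \left(- 1678 H + 98 s\right) - 877 = -877 - 1678 H + 98 s$)
$\frac{1}{l{\left(1220,1510 \right)}} = \frac{1}{-877 - 2533780 + 98 \cdot 1220} = \frac{1}{-877 - 2533780 + 119560} = \frac{1}{-2415097} = - \frac{1}{2415097}$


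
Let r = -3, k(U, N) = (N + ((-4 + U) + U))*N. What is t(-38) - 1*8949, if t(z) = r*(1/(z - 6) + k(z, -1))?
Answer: -404445/44 ≈ -9191.9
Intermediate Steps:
k(U, N) = N*(-4 + N + 2*U) (k(U, N) = (N + (-4 + 2*U))*N = (-4 + N + 2*U)*N = N*(-4 + N + 2*U))
t(z) = -15 - 3/(-6 + z) + 6*z (t(z) = -3*(1/(z - 6) - (-4 - 1 + 2*z)) = -3*(1/(-6 + z) - (-5 + 2*z)) = -3*(1/(-6 + z) + (5 - 2*z)) = -3*(5 + 1/(-6 + z) - 2*z) = -15 - 3/(-6 + z) + 6*z)
t(-38) - 1*8949 = 3*(29 - 17*(-38) + 2*(-38)²)/(-6 - 38) - 1*8949 = 3*(29 + 646 + 2*1444)/(-44) - 8949 = 3*(-1/44)*(29 + 646 + 2888) - 8949 = 3*(-1/44)*3563 - 8949 = -10689/44 - 8949 = -404445/44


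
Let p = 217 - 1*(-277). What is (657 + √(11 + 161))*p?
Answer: 324558 + 988*√43 ≈ 3.3104e+5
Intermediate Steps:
p = 494 (p = 217 + 277 = 494)
(657 + √(11 + 161))*p = (657 + √(11 + 161))*494 = (657 + √172)*494 = (657 + 2*√43)*494 = 324558 + 988*√43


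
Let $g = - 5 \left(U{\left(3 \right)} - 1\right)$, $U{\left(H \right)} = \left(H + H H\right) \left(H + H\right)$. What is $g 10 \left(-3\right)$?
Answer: $10650$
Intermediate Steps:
$U{\left(H \right)} = 2 H \left(H + H^{2}\right)$ ($U{\left(H \right)} = \left(H + H^{2}\right) 2 H = 2 H \left(H + H^{2}\right)$)
$g = -355$ ($g = - 5 \left(2 \cdot 3^{2} \left(1 + 3\right) - 1\right) = - 5 \left(2 \cdot 9 \cdot 4 - 1\right) = - 5 \left(72 - 1\right) = \left(-5\right) 71 = -355$)
$g 10 \left(-3\right) = - 355 \cdot 10 \left(-3\right) = \left(-355\right) \left(-30\right) = 10650$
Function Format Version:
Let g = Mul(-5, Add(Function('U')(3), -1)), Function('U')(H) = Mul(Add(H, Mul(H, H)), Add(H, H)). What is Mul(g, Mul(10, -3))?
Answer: 10650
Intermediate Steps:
Function('U')(H) = Mul(2, H, Add(H, Pow(H, 2))) (Function('U')(H) = Mul(Add(H, Pow(H, 2)), Mul(2, H)) = Mul(2, H, Add(H, Pow(H, 2))))
g = -355 (g = Mul(-5, Add(Mul(2, Pow(3, 2), Add(1, 3)), -1)) = Mul(-5, Add(Mul(2, 9, 4), -1)) = Mul(-5, Add(72, -1)) = Mul(-5, 71) = -355)
Mul(g, Mul(10, -3)) = Mul(-355, Mul(10, -3)) = Mul(-355, -30) = 10650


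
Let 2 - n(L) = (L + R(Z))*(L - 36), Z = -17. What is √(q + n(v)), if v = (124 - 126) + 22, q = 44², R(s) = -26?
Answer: √1842 ≈ 42.919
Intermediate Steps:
q = 1936
v = 20 (v = -2 + 22 = 20)
n(L) = 2 - (-36 + L)*(-26 + L) (n(L) = 2 - (L - 26)*(L - 36) = 2 - (-26 + L)*(-36 + L) = 2 - (-36 + L)*(-26 + L))
√(q + n(v)) = √(1936 + (-934 - 1*20² + 62*20)) = √(1936 + (-934 - 1*400 + 1240)) = √(1936 + (-934 - 400 + 1240)) = √(1936 - 94) = √1842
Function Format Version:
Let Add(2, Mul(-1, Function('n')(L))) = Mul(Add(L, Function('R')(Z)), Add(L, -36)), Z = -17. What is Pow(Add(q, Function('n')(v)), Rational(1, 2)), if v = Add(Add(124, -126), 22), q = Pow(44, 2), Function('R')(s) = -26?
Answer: Pow(1842, Rational(1, 2)) ≈ 42.919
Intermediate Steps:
q = 1936
v = 20 (v = Add(-2, 22) = 20)
Function('n')(L) = Add(2, Mul(-1, Add(-36, L), Add(-26, L))) (Function('n')(L) = Add(2, Mul(-1, Mul(Add(L, -26), Add(L, -36)))) = Add(2, Mul(-1, Mul(Add(-26, L), Add(-36, L)))) = Add(2, Mul(-1, Mul(Add(-36, L), Add(-26, L)))) = Add(2, Mul(-1, Add(-36, L), Add(-26, L))))
Pow(Add(q, Function('n')(v)), Rational(1, 2)) = Pow(Add(1936, Add(-934, Mul(-1, Pow(20, 2)), Mul(62, 20))), Rational(1, 2)) = Pow(Add(1936, Add(-934, Mul(-1, 400), 1240)), Rational(1, 2)) = Pow(Add(1936, Add(-934, -400, 1240)), Rational(1, 2)) = Pow(Add(1936, -94), Rational(1, 2)) = Pow(1842, Rational(1, 2))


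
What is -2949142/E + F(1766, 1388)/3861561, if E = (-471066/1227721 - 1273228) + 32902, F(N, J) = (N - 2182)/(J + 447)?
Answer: 4276052963298158995763/1798387951272952566120 ≈ 2.3777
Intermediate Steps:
F(N, J) = (-2182 + N)/(447 + J)
E = -1522774748112/1227721 (E = (-471066*1/1227721 - 1273228) + 32902 = (-471066/1227721 - 1273228) + 32902 = -1563169224454/1227721 + 32902 = -1522774748112/1227721 ≈ -1.2403e+6)
-2949142/E + F(1766, 1388)/3861561 = -2949142/(-1522774748112/1227721) + ((-2182 + 1766)/(447 + 1388))/3861561 = -2949142*(-1227721/1522774748112) + (-416/1835)*(1/3861561) = 1810361782691/761387374056 + ((1/1835)*(-416))*(1/3861561) = 1810361782691/761387374056 - 416/1835*1/3861561 = 1810361782691/761387374056 - 416/7085964435 = 4276052963298158995763/1798387951272952566120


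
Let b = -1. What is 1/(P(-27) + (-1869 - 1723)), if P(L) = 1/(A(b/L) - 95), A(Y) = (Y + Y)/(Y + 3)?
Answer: -3894/13987289 ≈ -0.00027840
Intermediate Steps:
A(Y) = 2*Y/(3 + Y) (A(Y) = (2*Y)/(3 + Y) = 2*Y/(3 + Y))
P(L) = 1/(-95 - 2/(L*(3 - 1/L))) (P(L) = 1/(2*(-1/L)/(3 - 1/L) - 95) = 1/(-2/(L*(3 - 1/L)) - 95) = 1/(-95 - 2/(L*(3 - 1/L))))
1/(P(-27) + (-1869 - 1723)) = 1/((-1 + 3*(-27))/(3*(31 - 95*(-27))) + (-1869 - 1723)) = 1/((-1 - 81)/(3*(31 + 2565)) - 3592) = 1/((⅓)*(-82)/2596 - 3592) = 1/((⅓)*(1/2596)*(-82) - 3592) = 1/(-41/3894 - 3592) = 1/(-13987289/3894) = -3894/13987289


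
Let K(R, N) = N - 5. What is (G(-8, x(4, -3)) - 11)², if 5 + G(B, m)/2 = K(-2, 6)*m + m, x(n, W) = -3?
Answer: 1089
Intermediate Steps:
K(R, N) = -5 + N
G(B, m) = -10 + 4*m (G(B, m) = -10 + 2*((-5 + 6)*m + m) = -10 + 2*(1*m + m) = -10 + 2*(m + m) = -10 + 2*(2*m) = -10 + 4*m)
(G(-8, x(4, -3)) - 11)² = ((-10 + 4*(-3)) - 11)² = ((-10 - 12) - 11)² = (-22 - 11)² = (-33)² = 1089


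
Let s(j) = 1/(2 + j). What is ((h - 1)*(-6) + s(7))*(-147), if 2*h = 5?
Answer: 3920/3 ≈ 1306.7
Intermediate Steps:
h = 5/2 (h = (1/2)*5 = 5/2 ≈ 2.5000)
((h - 1)*(-6) + s(7))*(-147) = ((5/2 - 1)*(-6) + 1/(2 + 7))*(-147) = ((3/2)*(-6) + 1/9)*(-147) = (-9 + 1/9)*(-147) = -80/9*(-147) = 3920/3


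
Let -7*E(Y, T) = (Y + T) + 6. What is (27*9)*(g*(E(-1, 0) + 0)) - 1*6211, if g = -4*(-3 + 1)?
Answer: -53197/7 ≈ -7599.6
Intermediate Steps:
E(Y, T) = -6/7 - T/7 - Y/7 (E(Y, T) = -((Y + T) + 6)/7 = -((T + Y) + 6)/7 = -(6 + T + Y)/7 = -6/7 - T/7 - Y/7)
g = 8 (g = -4*(-2) = 8)
(27*9)*(g*(E(-1, 0) + 0)) - 1*6211 = (27*9)*(8*((-6/7 - ⅐*0 - ⅐*(-1)) + 0)) - 1*6211 = 243*(8*((-6/7 + 0 + ⅐) + 0)) - 6211 = 243*(8*(-5/7 + 0)) - 6211 = 243*(8*(-5/7)) - 6211 = 243*(-40/7) - 6211 = -9720/7 - 6211 = -53197/7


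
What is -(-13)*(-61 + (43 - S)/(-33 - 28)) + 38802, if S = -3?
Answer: 2317951/61 ≈ 37999.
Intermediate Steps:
-(-13)*(-61 + (43 - S)/(-33 - 28)) + 38802 = -(-13)*(-61 + (43 - 1*(-3))/(-33 - 28)) + 38802 = -(-13)*(-61 + (43 + 3)/(-61)) + 38802 = -(-13)*(-61 + 46*(-1/61)) + 38802 = -(-13)*(-61 - 46/61) + 38802 = -(-13)*(-3767)/61 + 38802 = -1*48971/61 + 38802 = -48971/61 + 38802 = 2317951/61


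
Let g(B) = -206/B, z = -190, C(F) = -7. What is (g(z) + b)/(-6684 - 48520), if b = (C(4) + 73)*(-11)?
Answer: 68867/5244380 ≈ 0.013132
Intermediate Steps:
b = -726 (b = (-7 + 73)*(-11) = 66*(-11) = -726)
(g(z) + b)/(-6684 - 48520) = (-206/(-190) - 726)/(-6684 - 48520) = (-206*(-1/190) - 726)/(-55204) = (103/95 - 726)*(-1/55204) = -68867/95*(-1/55204) = 68867/5244380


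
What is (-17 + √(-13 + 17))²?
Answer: 225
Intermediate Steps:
(-17 + √(-13 + 17))² = (-17 + √4)² = (-17 + 2)² = (-15)² = 225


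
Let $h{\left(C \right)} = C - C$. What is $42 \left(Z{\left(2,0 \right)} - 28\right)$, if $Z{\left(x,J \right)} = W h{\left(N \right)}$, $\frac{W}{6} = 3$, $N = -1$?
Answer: $-1176$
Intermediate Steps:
$h{\left(C \right)} = 0$
$W = 18$ ($W = 6 \cdot 3 = 18$)
$Z{\left(x,J \right)} = 0$ ($Z{\left(x,J \right)} = 18 \cdot 0 = 0$)
$42 \left(Z{\left(2,0 \right)} - 28\right) = 42 \left(0 - 28\right) = 42 \left(-28\right) = -1176$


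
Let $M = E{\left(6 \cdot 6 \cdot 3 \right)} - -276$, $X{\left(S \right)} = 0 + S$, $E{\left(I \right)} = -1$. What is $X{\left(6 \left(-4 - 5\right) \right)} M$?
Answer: $-14850$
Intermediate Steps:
$X{\left(S \right)} = S$
$M = 275$ ($M = -1 - -276 = -1 + 276 = 275$)
$X{\left(6 \left(-4 - 5\right) \right)} M = 6 \left(-4 - 5\right) 275 = 6 \left(-9\right) 275 = \left(-54\right) 275 = -14850$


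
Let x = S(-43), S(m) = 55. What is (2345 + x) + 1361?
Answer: 3761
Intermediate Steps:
x = 55
(2345 + x) + 1361 = (2345 + 55) + 1361 = 2400 + 1361 = 3761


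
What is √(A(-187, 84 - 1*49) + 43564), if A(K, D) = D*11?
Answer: √43949 ≈ 209.64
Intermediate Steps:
A(K, D) = 11*D
√(A(-187, 84 - 1*49) + 43564) = √(11*(84 - 1*49) + 43564) = √(11*(84 - 49) + 43564) = √(11*35 + 43564) = √(385 + 43564) = √43949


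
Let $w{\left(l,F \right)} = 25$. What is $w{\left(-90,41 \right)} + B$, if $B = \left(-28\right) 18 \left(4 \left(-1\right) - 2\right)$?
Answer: $3049$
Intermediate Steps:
$B = 3024$ ($B = - 504 \left(-4 - 2\right) = \left(-504\right) \left(-6\right) = 3024$)
$w{\left(-90,41 \right)} + B = 25 + 3024 = 3049$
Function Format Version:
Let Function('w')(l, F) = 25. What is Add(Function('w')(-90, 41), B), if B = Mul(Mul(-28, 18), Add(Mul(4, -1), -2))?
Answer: 3049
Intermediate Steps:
B = 3024 (B = Mul(-504, Add(-4, -2)) = Mul(-504, -6) = 3024)
Add(Function('w')(-90, 41), B) = Add(25, 3024) = 3049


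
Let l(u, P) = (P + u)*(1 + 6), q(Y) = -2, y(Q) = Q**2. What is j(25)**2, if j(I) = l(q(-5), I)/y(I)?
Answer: 25921/390625 ≈ 0.066358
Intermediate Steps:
l(u, P) = 7*P + 7*u (l(u, P) = (P + u)*7 = 7*P + 7*u)
j(I) = (-14 + 7*I)/I**2 (j(I) = (7*I + 7*(-2))/(I**2) = (7*I - 14)/I**2 = (-14 + 7*I)/I**2)
j(25)**2 = (7*(-2 + 25)/25**2)**2 = (7*(1/625)*23)**2 = (161/625)**2 = 25921/390625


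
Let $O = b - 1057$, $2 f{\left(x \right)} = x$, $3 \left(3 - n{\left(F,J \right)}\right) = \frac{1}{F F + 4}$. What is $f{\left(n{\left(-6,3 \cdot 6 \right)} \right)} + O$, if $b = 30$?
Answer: $- \frac{246121}{240} \approx -1025.5$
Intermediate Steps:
$n{\left(F,J \right)} = 3 - \frac{1}{3 \left(4 + F^{2}\right)}$ ($n{\left(F,J \right)} = 3 - \frac{1}{3 \left(F F + 4\right)} = 3 - \frac{1}{3 \left(F^{2} + 4\right)} = 3 - \frac{1}{3 \left(4 + F^{2}\right)}$)
$f{\left(x \right)} = \frac{x}{2}$
$O = -1027$ ($O = 30 - 1057 = -1027$)
$f{\left(n{\left(-6,3 \cdot 6 \right)} \right)} + O = \frac{\frac{1}{3} \frac{1}{4 + \left(-6\right)^{2}} \left(35 + 9 \left(-6\right)^{2}\right)}{2} - 1027 = \frac{\frac{1}{3} \frac{1}{4 + 36} \left(35 + 9 \cdot 36\right)}{2} - 1027 = \frac{\frac{1}{3} \cdot \frac{1}{40} \left(35 + 324\right)}{2} - 1027 = \frac{\frac{1}{3} \cdot \frac{1}{40} \cdot 359}{2} - 1027 = \frac{1}{2} \cdot \frac{359}{120} - 1027 = \frac{359}{240} - 1027 = - \frac{246121}{240}$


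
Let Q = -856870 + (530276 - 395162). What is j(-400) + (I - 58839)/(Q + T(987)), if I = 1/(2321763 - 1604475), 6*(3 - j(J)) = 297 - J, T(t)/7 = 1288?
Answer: -57813105083449/511239849120 ≈ -113.08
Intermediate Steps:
T(t) = 9016 (T(t) = 7*1288 = 9016)
j(J) = -93/2 + J/6 (j(J) = 3 - (297 - J)/6 = 3 + (-99/2 + J/6) = -93/2 + J/6)
I = 1/717288 ≈ 1.3941e-6
Q = -721756 (Q = -856870 + 135114 = -721756)
j(-400) + (I - 58839)/(Q + T(987)) = (-93/2 + (⅙)*(-400)) + (1/717288 - 58839)/(-721756 + 9016) = (-93/2 - 200/3) - 42204508631/717288/(-712740) = -679/6 - 42204508631/717288*(-1/712740) = -679/6 + 42204508631/511239849120 = -57813105083449/511239849120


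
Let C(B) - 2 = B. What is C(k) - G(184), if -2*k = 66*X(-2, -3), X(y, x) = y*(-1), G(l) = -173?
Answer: 109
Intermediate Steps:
X(y, x) = -y
k = -66 (k = -33*(-1*(-2)) = -33*2 = -½*132 = -66)
C(B) = 2 + B
C(k) - G(184) = (2 - 66) - 1*(-173) = -64 + 173 = 109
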